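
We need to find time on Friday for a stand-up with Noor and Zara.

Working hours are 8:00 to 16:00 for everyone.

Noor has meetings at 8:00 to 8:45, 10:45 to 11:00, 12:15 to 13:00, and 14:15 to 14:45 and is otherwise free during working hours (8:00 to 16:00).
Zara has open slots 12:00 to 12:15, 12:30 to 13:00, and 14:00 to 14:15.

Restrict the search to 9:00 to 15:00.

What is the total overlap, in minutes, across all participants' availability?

Noor free within 08:00–16:00: 08:45–10:45, 11:00–12:15, 13:00–14:15, 14:45–16:00.
Noor ∩ Zara: 12:00–12:15, 14:00–14:15.
Restricted to 09:00–15:00: 12:00–12:15, 14:00–14:15.
Total common minutes: 15 + 15 = 30.

30 minutes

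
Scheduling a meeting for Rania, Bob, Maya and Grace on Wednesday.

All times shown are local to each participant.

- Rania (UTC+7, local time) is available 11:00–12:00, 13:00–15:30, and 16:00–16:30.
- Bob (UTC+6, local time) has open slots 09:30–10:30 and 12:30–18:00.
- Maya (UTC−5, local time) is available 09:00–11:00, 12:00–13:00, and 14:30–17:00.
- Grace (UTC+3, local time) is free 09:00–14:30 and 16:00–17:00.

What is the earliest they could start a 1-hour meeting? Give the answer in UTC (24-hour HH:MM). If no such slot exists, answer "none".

Rania → UTC: 04:00–05:00, 06:00–08:30, 09:00–09:30.
Bob → UTC: 03:30–04:30, 06:30–12:00.
Maya → UTC: 14:00–16:00, 17:00–18:00, 19:30–22:00.
Grace → UTC: 06:00–11:30, 13:00–14:00.
Rania ∩ Bob: 04:00–04:30, 06:30–08:30, 09:00–09:30.
Rania ∩ Bob ∩ Maya: (none).
Rania ∩ Bob ∩ Maya ∩ Grace: (none).
Windows ≥ 60 min: (none).

none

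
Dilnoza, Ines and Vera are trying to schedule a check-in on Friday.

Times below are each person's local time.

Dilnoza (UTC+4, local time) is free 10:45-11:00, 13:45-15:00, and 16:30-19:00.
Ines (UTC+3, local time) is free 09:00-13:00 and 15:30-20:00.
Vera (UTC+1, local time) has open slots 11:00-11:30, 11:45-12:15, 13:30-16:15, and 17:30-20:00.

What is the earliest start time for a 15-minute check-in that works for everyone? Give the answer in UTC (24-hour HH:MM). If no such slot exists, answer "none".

12:30

Dilnoza → UTC: 06:45–07:00, 09:45–11:00, 12:30–15:00.
Ines → UTC: 06:00–10:00, 12:30–17:00.
Vera → UTC: 10:00–10:30, 10:45–11:15, 12:30–15:15, 16:30–19:00.
Dilnoza ∩ Ines: 06:45–07:00, 09:45–10:00, 12:30–15:00.
Dilnoza ∩ Ines ∩ Vera: 12:30–15:00.
Windows ≥ 15 min: 12:30–15:00.
Earliest such window starts at 12:30.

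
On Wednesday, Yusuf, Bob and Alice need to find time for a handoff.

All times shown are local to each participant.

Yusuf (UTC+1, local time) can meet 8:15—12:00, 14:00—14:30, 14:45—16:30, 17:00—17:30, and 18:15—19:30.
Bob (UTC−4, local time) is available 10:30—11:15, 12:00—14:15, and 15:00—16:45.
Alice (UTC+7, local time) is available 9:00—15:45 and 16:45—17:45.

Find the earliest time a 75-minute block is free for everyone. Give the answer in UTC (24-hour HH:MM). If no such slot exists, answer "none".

Yusuf → UTC: 07:15–11:00, 13:00–13:30, 13:45–15:30, 16:00–16:30, 17:15–18:30.
Bob → UTC: 14:30–15:15, 16:00–18:15, 19:00–20:45.
Alice → UTC: 02:00–08:45, 09:45–10:45.
Yusuf ∩ Bob: 14:30–15:15, 16:00–16:30, 17:15–18:15.
Yusuf ∩ Bob ∩ Alice: (none).
Windows ≥ 75 min: (none).

none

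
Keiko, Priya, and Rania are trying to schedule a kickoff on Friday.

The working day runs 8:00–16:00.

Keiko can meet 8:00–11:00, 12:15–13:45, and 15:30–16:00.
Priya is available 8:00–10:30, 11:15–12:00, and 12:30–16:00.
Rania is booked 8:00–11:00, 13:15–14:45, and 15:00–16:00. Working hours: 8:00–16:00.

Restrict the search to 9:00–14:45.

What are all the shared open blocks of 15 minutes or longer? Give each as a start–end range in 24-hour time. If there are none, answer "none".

Rania free within 08:00–16:00: 11:00–13:15, 14:45–15:00.
Keiko ∩ Priya: 08:00–10:30, 12:30–13:45, 15:30–16:00.
Keiko ∩ Priya ∩ Rania: 12:30–13:15.
Restricted to 09:00–14:45: 12:30–13:15.
Windows ≥ 15 min: 12:30–13:15.

12:30–13:15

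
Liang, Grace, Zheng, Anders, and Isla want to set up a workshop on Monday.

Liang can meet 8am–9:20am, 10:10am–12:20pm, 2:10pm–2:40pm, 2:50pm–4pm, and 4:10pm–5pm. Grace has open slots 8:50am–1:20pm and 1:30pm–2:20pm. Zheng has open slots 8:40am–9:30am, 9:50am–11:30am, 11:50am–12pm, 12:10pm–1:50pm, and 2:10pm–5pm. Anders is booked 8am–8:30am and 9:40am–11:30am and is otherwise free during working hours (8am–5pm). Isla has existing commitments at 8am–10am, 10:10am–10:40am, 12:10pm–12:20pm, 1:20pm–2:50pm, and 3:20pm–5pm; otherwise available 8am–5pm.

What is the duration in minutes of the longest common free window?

Anders free within 08:00–17:00: 08:30–09:40, 11:30–17:00.
Isla free within 08:00–17:00: 10:00–10:10, 10:40–12:10, 12:20–13:20, 14:50–15:20.
Liang ∩ Grace: 08:50–09:20, 10:10–12:20, 14:10–14:20.
Liang ∩ Grace ∩ Zheng: 08:50–09:20, 10:10–11:30, 11:50–12:00, 12:10–12:20, 14:10–14:20.
Liang ∩ Grace ∩ Zheng ∩ Anders: 08:50–09:20, 11:50–12:00, 12:10–12:20, 14:10–14:20.
Liang ∩ Grace ∩ Zheng ∩ Anders ∩ Isla: 11:50–12:00.
Single common window of 10 minutes.

10 minutes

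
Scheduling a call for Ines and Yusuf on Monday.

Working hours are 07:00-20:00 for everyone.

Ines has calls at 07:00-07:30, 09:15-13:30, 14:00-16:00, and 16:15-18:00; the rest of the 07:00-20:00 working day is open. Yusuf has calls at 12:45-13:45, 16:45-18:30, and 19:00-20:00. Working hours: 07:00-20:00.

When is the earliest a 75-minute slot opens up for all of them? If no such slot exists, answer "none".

07:30

Ines free within 07:00–20:00: 07:30–09:15, 13:30–14:00, 16:00–16:15, 18:00–20:00.
Yusuf free within 07:00–20:00: 07:00–12:45, 13:45–16:45, 18:30–19:00.
Ines ∩ Yusuf: 07:30–09:15, 13:45–14:00, 16:00–16:15, 18:30–19:00.
Windows ≥ 75 min: 07:30–09:15.
Earliest such window starts at 07:30.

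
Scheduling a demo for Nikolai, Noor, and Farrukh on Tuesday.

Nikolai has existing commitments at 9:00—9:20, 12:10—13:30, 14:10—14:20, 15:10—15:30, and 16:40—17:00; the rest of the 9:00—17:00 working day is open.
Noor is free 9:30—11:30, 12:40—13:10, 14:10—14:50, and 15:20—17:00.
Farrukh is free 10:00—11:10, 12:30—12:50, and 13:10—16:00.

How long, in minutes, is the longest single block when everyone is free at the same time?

70 minutes

Nikolai free within 09:00–17:00: 09:20–12:10, 13:30–14:10, 14:20–15:10, 15:30–16:40.
Nikolai ∩ Noor: 09:30–11:30, 14:20–14:50, 15:30–16:40.
Nikolai ∩ Noor ∩ Farrukh: 10:00–11:10, 14:20–14:50, 15:30–16:00.
Common window lengths: 70, 30, 30 min; longest is 70.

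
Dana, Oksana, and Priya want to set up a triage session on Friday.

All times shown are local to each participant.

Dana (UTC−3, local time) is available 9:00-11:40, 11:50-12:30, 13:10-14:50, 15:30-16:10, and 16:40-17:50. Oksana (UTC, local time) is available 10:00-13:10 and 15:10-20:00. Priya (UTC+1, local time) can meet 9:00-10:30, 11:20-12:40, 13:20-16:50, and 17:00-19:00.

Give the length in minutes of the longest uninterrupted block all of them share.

100 minutes

Dana → UTC: 12:00–14:40, 14:50–15:30, 16:10–17:50, 18:30–19:10, 19:40–20:50.
Oksana → UTC: 10:00–13:10, 15:10–20:00.
Priya → UTC: 08:00–09:30, 10:20–11:40, 12:20–15:50, 16:00–18:00.
Dana ∩ Oksana: 12:00–13:10, 15:10–15:30, 16:10–17:50, 18:30–19:10, 19:40–20:00.
Dana ∩ Oksana ∩ Priya: 12:20–13:10, 15:10–15:30, 16:10–17:50.
Common window lengths: 50, 20, 100 min; longest is 100.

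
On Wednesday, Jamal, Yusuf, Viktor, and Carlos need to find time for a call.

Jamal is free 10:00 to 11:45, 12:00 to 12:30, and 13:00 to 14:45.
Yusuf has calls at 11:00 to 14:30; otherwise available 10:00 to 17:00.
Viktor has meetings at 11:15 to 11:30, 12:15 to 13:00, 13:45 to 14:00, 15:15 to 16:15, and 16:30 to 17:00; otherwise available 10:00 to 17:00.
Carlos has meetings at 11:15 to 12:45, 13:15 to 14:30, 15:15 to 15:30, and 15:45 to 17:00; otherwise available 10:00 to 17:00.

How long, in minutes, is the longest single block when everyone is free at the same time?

60 minutes

Yusuf free within 10:00–17:00: 10:00–11:00, 14:30–17:00.
Viktor free within 10:00–17:00: 10:00–11:15, 11:30–12:15, 13:00–13:45, 14:00–15:15, 16:15–16:30.
Carlos free within 10:00–17:00: 10:00–11:15, 12:45–13:15, 14:30–15:15, 15:30–15:45.
Jamal ∩ Yusuf: 10:00–11:00, 14:30–14:45.
Jamal ∩ Yusuf ∩ Viktor: 10:00–11:00, 14:30–14:45.
Jamal ∩ Yusuf ∩ Viktor ∩ Carlos: 10:00–11:00, 14:30–14:45.
Common window lengths: 60, 15 min; longest is 60.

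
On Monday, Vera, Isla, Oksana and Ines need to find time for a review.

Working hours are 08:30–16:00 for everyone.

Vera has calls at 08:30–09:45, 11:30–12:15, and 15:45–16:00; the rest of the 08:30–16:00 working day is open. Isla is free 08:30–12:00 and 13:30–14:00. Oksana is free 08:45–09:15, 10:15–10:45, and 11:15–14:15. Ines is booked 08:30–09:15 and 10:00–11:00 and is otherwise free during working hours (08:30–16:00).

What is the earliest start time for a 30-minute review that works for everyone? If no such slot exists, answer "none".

13:30

Vera free within 08:30–16:00: 09:45–11:30, 12:15–15:45.
Ines free within 08:30–16:00: 09:15–10:00, 11:00–16:00.
Vera ∩ Isla: 09:45–11:30, 13:30–14:00.
Vera ∩ Isla ∩ Oksana: 10:15–10:45, 11:15–11:30, 13:30–14:00.
Vera ∩ Isla ∩ Oksana ∩ Ines: 11:15–11:30, 13:30–14:00.
Windows ≥ 30 min: 13:30–14:00.
Earliest such window starts at 13:30.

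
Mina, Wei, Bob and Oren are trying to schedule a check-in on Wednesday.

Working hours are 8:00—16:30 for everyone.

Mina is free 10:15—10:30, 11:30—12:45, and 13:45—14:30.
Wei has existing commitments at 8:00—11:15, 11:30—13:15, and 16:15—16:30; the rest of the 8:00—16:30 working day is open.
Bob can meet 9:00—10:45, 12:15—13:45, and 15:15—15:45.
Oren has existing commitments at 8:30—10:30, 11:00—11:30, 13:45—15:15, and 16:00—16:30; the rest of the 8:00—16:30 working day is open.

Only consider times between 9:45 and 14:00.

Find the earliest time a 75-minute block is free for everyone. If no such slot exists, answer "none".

Wei free within 08:00–16:30: 11:15–11:30, 13:15–16:15.
Oren free within 08:00–16:30: 08:00–08:30, 10:30–11:00, 11:30–13:45, 15:15–16:00.
Mina ∩ Wei: 13:45–14:30.
Mina ∩ Wei ∩ Bob: (none).
Mina ∩ Wei ∩ Bob ∩ Oren: (none).
Restricted to 09:45–14:00: (none).
Windows ≥ 75 min: (none).

none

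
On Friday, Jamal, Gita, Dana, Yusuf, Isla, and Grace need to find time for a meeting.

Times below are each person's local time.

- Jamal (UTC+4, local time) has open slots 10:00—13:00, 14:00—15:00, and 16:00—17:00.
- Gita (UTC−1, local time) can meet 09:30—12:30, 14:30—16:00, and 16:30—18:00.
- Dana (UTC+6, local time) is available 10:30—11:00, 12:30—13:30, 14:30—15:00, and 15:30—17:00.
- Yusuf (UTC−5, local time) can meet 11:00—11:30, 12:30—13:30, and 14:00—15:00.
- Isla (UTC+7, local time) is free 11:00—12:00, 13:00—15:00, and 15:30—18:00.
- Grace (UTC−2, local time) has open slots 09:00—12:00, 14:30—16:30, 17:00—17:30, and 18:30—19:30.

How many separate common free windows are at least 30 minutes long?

Jamal → UTC: 06:00–09:00, 10:00–11:00, 12:00–13:00.
Gita → UTC: 10:30–13:30, 15:30–17:00, 17:30–19:00.
Dana → UTC: 04:30–05:00, 06:30–07:30, 08:30–09:00, 09:30–11:00.
Yusuf → UTC: 16:00–16:30, 17:30–18:30, 19:00–20:00.
Isla → UTC: 04:00–05:00, 06:00–08:00, 08:30–11:00.
Grace → UTC: 11:00–14:00, 16:30–18:30, 19:00–19:30, 20:30–21:30.
Jamal ∩ Gita: 10:30–11:00, 12:00–13:00.
Jamal ∩ Gita ∩ Dana: 10:30–11:00.
Jamal ∩ Gita ∩ Dana ∩ Yusuf: (none).
Jamal ∩ Gita ∩ Dana ∩ Yusuf ∩ Isla: (none).
Jamal ∩ Gita ∩ Dana ∩ Yusuf ∩ Isla ∩ Grace: (none).
Windows ≥ 30 min: (none).
That's 0 windows.

0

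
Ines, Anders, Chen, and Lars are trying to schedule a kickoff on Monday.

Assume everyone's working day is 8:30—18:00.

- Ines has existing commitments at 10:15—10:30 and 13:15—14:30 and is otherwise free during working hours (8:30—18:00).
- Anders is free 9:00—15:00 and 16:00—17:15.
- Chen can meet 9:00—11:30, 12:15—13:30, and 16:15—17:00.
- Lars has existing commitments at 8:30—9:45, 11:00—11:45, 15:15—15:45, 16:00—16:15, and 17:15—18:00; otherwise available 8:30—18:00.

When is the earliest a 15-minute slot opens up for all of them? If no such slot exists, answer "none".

09:45

Ines free within 08:30–18:00: 08:30–10:15, 10:30–13:15, 14:30–18:00.
Lars free within 08:30–18:00: 09:45–11:00, 11:45–15:15, 15:45–16:00, 16:15–17:15.
Ines ∩ Anders: 09:00–10:15, 10:30–13:15, 14:30–15:00, 16:00–17:15.
Ines ∩ Anders ∩ Chen: 09:00–10:15, 10:30–11:30, 12:15–13:15, 16:15–17:00.
Ines ∩ Anders ∩ Chen ∩ Lars: 09:45–10:15, 10:30–11:00, 12:15–13:15, 16:15–17:00.
Windows ≥ 15 min: 09:45–10:15, 10:30–11:00, 12:15–13:15, 16:15–17:00.
Earliest such window starts at 09:45.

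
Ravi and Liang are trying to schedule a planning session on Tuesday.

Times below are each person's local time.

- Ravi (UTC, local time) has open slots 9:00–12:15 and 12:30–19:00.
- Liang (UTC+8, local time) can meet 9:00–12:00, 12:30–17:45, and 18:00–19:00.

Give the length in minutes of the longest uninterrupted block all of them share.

60 minutes

Ravi → UTC: 09:00–12:15, 12:30–19:00.
Liang → UTC: 01:00–04:00, 04:30–09:45, 10:00–11:00.
Ravi ∩ Liang: 09:00–09:45, 10:00–11:00.
Common window lengths: 45, 60 min; longest is 60.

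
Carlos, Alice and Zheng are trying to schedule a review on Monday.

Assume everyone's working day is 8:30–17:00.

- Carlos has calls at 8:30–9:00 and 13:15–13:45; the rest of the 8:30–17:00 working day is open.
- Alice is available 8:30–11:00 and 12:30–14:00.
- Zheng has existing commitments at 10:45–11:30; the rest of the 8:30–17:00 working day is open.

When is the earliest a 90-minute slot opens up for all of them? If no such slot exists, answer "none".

09:00

Carlos free within 08:30–17:00: 09:00–13:15, 13:45–17:00.
Zheng free within 08:30–17:00: 08:30–10:45, 11:30–17:00.
Carlos ∩ Alice: 09:00–11:00, 12:30–13:15, 13:45–14:00.
Carlos ∩ Alice ∩ Zheng: 09:00–10:45, 12:30–13:15, 13:45–14:00.
Windows ≥ 90 min: 09:00–10:45.
Earliest such window starts at 09:00.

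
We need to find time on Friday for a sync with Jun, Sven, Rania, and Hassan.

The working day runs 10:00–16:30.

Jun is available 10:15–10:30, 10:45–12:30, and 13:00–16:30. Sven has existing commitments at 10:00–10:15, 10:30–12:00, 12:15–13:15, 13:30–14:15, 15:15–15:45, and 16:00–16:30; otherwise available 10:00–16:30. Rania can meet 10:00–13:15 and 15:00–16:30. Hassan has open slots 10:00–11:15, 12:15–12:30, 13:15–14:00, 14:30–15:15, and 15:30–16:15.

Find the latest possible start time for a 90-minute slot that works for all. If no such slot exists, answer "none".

Sven free within 10:00–16:30: 10:15–10:30, 12:00–12:15, 13:15–13:30, 14:15–15:15, 15:45–16:00.
Jun ∩ Sven: 10:15–10:30, 12:00–12:15, 13:15–13:30, 14:15–15:15, 15:45–16:00.
Jun ∩ Sven ∩ Rania: 10:15–10:30, 12:00–12:15, 15:00–15:15, 15:45–16:00.
Jun ∩ Sven ∩ Rania ∩ Hassan: 10:15–10:30, 15:00–15:15, 15:45–16:00.
Windows ≥ 90 min: (none).

none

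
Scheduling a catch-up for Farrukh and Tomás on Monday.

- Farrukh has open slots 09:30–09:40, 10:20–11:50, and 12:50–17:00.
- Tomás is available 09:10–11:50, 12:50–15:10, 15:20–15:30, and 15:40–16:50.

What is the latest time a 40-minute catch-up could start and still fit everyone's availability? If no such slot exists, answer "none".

16:10

Farrukh ∩ Tomás: 09:30–09:40, 10:20–11:50, 12:50–15:10, 15:20–15:30, 15:40–16:50.
Windows ≥ 40 min: 10:20–11:50, 12:50–15:10, 15:40–16:50.
Latest start in the last window 15:40–16:50 is 16:50 − 40 min = 16:10.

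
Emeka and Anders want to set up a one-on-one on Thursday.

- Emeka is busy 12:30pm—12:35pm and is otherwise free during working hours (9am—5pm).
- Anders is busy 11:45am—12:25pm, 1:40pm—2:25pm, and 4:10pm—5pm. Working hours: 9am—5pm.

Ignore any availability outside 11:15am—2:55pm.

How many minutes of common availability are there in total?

130 minutes

Emeka free within 09:00–17:00: 09:00–12:30, 12:35–17:00.
Anders free within 09:00–17:00: 09:00–11:45, 12:25–13:40, 14:25–16:10.
Emeka ∩ Anders: 09:00–11:45, 12:25–12:30, 12:35–13:40, 14:25–16:10.
Restricted to 11:15–14:55: 11:15–11:45, 12:25–12:30, 12:35–13:40, 14:25–14:55.
Total common minutes: 30 + 5 + 65 + 30 = 130.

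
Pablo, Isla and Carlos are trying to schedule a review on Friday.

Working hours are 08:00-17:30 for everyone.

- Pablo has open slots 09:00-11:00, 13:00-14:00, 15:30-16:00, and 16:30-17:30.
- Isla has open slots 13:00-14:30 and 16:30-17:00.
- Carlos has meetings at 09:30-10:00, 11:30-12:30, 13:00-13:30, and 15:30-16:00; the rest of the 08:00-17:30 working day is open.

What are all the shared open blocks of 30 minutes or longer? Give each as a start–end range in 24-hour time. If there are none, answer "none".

Carlos free within 08:00–17:30: 08:00–09:30, 10:00–11:30, 12:30–13:00, 13:30–15:30, 16:00–17:30.
Pablo ∩ Isla: 13:00–14:00, 16:30–17:00.
Pablo ∩ Isla ∩ Carlos: 13:30–14:00, 16:30–17:00.
Windows ≥ 30 min: 13:30–14:00, 16:30–17:00.

13:30–14:00, 16:30–17:00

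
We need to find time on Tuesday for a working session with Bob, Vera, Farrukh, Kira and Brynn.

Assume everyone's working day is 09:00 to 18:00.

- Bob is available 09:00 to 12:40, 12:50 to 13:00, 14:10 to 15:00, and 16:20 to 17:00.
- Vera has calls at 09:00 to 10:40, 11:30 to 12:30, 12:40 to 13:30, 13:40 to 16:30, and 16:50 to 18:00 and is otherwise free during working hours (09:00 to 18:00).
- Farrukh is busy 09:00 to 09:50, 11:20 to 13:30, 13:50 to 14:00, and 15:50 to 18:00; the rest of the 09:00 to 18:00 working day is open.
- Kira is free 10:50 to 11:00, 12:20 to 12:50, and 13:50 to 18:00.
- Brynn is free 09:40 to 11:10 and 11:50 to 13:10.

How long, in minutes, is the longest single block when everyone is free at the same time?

10 minutes

Vera free within 09:00–18:00: 10:40–11:30, 12:30–12:40, 13:30–13:40, 16:30–16:50.
Farrukh free within 09:00–18:00: 09:50–11:20, 13:30–13:50, 14:00–15:50.
Bob ∩ Vera: 10:40–11:30, 12:30–12:40, 16:30–16:50.
Bob ∩ Vera ∩ Farrukh: 10:40–11:20.
Bob ∩ Vera ∩ Farrukh ∩ Kira: 10:50–11:00.
Bob ∩ Vera ∩ Farrukh ∩ Kira ∩ Brynn: 10:50–11:00.
Single common window of 10 minutes.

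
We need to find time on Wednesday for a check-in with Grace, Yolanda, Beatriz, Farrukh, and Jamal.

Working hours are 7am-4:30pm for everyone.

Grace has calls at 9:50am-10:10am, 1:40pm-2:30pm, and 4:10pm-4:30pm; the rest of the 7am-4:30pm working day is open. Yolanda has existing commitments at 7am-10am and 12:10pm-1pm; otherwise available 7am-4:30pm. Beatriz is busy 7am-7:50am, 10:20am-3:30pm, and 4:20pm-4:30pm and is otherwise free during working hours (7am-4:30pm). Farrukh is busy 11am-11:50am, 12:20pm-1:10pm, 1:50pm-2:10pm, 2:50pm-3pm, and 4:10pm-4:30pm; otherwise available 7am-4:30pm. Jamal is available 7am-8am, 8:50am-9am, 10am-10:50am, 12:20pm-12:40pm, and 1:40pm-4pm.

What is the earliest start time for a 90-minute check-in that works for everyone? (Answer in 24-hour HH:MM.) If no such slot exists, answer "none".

none

Grace free within 07:00–16:30: 07:00–09:50, 10:10–13:40, 14:30–16:10.
Yolanda free within 07:00–16:30: 10:00–12:10, 13:00–16:30.
Beatriz free within 07:00–16:30: 07:50–10:20, 15:30–16:20.
Farrukh free within 07:00–16:30: 07:00–11:00, 11:50–12:20, 13:10–13:50, 14:10–14:50, 15:00–16:10.
Grace ∩ Yolanda: 10:10–12:10, 13:00–13:40, 14:30–16:10.
Grace ∩ Yolanda ∩ Beatriz: 10:10–10:20, 15:30–16:10.
Grace ∩ Yolanda ∩ Beatriz ∩ Farrukh: 10:10–10:20, 15:30–16:10.
Grace ∩ Yolanda ∩ Beatriz ∩ Farrukh ∩ Jamal: 10:10–10:20, 15:30–16:00.
Windows ≥ 90 min: (none).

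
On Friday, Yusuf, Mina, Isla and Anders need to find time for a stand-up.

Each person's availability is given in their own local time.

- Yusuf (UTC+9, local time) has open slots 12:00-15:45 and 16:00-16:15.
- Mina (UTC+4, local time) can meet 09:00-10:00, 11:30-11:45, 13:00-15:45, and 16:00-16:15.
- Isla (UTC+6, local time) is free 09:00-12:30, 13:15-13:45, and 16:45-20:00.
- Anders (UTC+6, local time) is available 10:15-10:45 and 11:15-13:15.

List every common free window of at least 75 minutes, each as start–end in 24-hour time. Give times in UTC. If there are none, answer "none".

Yusuf → UTC: 03:00–06:45, 07:00–07:15.
Mina → UTC: 05:00–06:00, 07:30–07:45, 09:00–11:45, 12:00–12:15.
Isla → UTC: 03:00–06:30, 07:15–07:45, 10:45–14:00.
Anders → UTC: 04:15–04:45, 05:15–07:15.
Yusuf ∩ Mina: 05:00–06:00.
Yusuf ∩ Mina ∩ Isla: 05:00–06:00.
Yusuf ∩ Mina ∩ Isla ∩ Anders: 05:15–06:00.
Windows ≥ 75 min: (none).

none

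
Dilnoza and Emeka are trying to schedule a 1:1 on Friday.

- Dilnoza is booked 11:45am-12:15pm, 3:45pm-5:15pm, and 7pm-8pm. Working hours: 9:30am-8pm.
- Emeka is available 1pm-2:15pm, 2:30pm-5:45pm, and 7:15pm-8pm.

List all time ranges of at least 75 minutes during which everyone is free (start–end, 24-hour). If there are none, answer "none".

Dilnoza free within 09:30–20:00: 09:30–11:45, 12:15–15:45, 17:15–19:00.
Dilnoza ∩ Emeka: 13:00–14:15, 14:30–15:45, 17:15–17:45.
Windows ≥ 75 min: 13:00–14:15, 14:30–15:45.

13:00–14:15, 14:30–15:45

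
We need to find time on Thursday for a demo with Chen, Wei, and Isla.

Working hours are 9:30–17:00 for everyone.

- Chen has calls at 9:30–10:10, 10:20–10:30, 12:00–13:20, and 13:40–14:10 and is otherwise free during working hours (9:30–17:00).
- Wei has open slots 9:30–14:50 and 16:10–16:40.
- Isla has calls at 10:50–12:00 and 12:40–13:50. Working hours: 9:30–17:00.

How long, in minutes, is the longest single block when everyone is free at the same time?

Chen free within 09:30–17:00: 10:10–10:20, 10:30–12:00, 13:20–13:40, 14:10–17:00.
Isla free within 09:30–17:00: 09:30–10:50, 12:00–12:40, 13:50–17:00.
Chen ∩ Wei: 10:10–10:20, 10:30–12:00, 13:20–13:40, 14:10–14:50, 16:10–16:40.
Chen ∩ Wei ∩ Isla: 10:10–10:20, 10:30–10:50, 14:10–14:50, 16:10–16:40.
Common window lengths: 10, 20, 40, 30 min; longest is 40.

40 minutes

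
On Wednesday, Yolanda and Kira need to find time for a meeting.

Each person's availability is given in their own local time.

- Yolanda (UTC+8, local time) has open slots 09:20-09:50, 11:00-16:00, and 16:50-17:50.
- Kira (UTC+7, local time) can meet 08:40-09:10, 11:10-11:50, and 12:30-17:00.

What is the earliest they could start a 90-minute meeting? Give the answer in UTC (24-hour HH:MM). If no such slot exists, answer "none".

05:30

Yolanda → UTC: 01:20–01:50, 03:00–08:00, 08:50–09:50.
Kira → UTC: 01:40–02:10, 04:10–04:50, 05:30–10:00.
Yolanda ∩ Kira: 01:40–01:50, 04:10–04:50, 05:30–08:00, 08:50–09:50.
Windows ≥ 90 min: 05:30–08:00.
Earliest such window starts at 05:30.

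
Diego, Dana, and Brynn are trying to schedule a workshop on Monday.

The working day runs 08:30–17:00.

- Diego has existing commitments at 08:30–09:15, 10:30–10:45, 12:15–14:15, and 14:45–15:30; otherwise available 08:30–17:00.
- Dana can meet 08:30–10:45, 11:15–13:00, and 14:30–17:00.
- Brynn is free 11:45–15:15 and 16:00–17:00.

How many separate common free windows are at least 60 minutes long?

1

Diego free within 08:30–17:00: 09:15–10:30, 10:45–12:15, 14:15–14:45, 15:30–17:00.
Diego ∩ Dana: 09:15–10:30, 11:15–12:15, 14:30–14:45, 15:30–17:00.
Diego ∩ Dana ∩ Brynn: 11:45–12:15, 14:30–14:45, 16:00–17:00.
Windows ≥ 60 min: 16:00–17:00.
That's 1 window.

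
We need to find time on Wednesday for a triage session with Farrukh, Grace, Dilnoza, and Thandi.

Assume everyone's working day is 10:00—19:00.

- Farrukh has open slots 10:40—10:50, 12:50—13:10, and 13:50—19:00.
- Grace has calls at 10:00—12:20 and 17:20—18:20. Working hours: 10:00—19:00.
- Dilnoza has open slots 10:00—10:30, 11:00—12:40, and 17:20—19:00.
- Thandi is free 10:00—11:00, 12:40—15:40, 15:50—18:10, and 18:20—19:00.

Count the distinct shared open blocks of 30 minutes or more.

Grace free within 10:00–19:00: 12:20–17:20, 18:20–19:00.
Farrukh ∩ Grace: 12:50–13:10, 13:50–17:20, 18:20–19:00.
Farrukh ∩ Grace ∩ Dilnoza: 18:20–19:00.
Farrukh ∩ Grace ∩ Dilnoza ∩ Thandi: 18:20–19:00.
Windows ≥ 30 min: 18:20–19:00.
That's 1 window.

1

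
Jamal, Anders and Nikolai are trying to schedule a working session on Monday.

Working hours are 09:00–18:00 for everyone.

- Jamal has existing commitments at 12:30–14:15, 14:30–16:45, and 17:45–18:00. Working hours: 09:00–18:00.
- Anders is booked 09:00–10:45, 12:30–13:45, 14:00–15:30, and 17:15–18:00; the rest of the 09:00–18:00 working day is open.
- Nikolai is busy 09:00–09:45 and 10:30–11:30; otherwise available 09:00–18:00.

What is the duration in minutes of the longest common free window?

Jamal free within 09:00–18:00: 09:00–12:30, 14:15–14:30, 16:45–17:45.
Anders free within 09:00–18:00: 10:45–12:30, 13:45–14:00, 15:30–17:15.
Nikolai free within 09:00–18:00: 09:45–10:30, 11:30–18:00.
Jamal ∩ Anders: 10:45–12:30, 16:45–17:15.
Jamal ∩ Anders ∩ Nikolai: 11:30–12:30, 16:45–17:15.
Common window lengths: 60, 30 min; longest is 60.

60 minutes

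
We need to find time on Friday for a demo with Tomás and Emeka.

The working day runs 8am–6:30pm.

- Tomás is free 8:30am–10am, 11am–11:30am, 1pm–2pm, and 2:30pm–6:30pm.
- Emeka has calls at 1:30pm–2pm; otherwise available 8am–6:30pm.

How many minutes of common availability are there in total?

Emeka free within 08:00–18:30: 08:00–13:30, 14:00–18:30.
Tomás ∩ Emeka: 08:30–10:00, 11:00–11:30, 13:00–13:30, 14:30–18:30.
Total common minutes: 90 + 30 + 30 + 240 = 390.

390 minutes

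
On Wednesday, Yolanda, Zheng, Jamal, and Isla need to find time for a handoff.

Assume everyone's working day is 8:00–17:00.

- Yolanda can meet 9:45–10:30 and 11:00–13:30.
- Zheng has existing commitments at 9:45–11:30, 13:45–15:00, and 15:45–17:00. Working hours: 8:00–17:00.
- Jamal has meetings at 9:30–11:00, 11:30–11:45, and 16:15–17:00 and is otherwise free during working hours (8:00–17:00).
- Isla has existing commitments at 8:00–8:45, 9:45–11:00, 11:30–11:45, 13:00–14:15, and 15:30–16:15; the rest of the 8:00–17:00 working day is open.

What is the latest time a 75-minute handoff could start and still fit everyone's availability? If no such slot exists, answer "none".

Zheng free within 08:00–17:00: 08:00–09:45, 11:30–13:45, 15:00–15:45.
Jamal free within 08:00–17:00: 08:00–09:30, 11:00–11:30, 11:45–16:15.
Isla free within 08:00–17:00: 08:45–09:45, 11:00–11:30, 11:45–13:00, 14:15–15:30, 16:15–17:00.
Yolanda ∩ Zheng: 11:30–13:30.
Yolanda ∩ Zheng ∩ Jamal: 11:45–13:30.
Yolanda ∩ Zheng ∩ Jamal ∩ Isla: 11:45–13:00.
Windows ≥ 75 min: 11:45–13:00.
Latest start in the last window 11:45–13:00 is 13:00 − 75 min = 11:45.

11:45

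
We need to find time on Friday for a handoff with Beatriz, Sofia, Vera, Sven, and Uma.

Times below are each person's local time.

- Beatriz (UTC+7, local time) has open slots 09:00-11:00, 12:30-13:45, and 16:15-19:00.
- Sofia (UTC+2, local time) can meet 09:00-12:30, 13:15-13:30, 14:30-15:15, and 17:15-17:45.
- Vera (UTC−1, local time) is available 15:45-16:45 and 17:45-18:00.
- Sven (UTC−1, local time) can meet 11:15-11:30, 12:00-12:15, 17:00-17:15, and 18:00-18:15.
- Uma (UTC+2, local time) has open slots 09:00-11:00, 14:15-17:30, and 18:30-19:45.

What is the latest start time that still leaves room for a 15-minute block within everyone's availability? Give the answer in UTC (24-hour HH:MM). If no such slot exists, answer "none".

none

Beatriz → UTC: 02:00–04:00, 05:30–06:45, 09:15–12:00.
Sofia → UTC: 07:00–10:30, 11:15–11:30, 12:30–13:15, 15:15–15:45.
Vera → UTC: 16:45–17:45, 18:45–19:00.
Sven → UTC: 12:15–12:30, 13:00–13:15, 18:00–18:15, 19:00–19:15.
Uma → UTC: 07:00–09:00, 12:15–15:30, 16:30–17:45.
Beatriz ∩ Sofia: 09:15–10:30, 11:15–11:30.
Beatriz ∩ Sofia ∩ Vera: (none).
Beatriz ∩ Sofia ∩ Vera ∩ Sven: (none).
Beatriz ∩ Sofia ∩ Vera ∩ Sven ∩ Uma: (none).
Windows ≥ 15 min: (none).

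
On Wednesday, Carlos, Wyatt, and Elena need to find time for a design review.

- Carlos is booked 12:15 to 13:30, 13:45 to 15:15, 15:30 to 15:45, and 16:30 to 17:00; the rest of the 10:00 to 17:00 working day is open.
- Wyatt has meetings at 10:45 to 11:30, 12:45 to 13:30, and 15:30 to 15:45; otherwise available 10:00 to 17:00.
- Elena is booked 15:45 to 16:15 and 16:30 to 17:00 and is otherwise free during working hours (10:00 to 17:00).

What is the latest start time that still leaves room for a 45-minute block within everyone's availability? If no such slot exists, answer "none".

11:30

Carlos free within 10:00–17:00: 10:00–12:15, 13:30–13:45, 15:15–15:30, 15:45–16:30.
Wyatt free within 10:00–17:00: 10:00–10:45, 11:30–12:45, 13:30–15:30, 15:45–17:00.
Elena free within 10:00–17:00: 10:00–15:45, 16:15–16:30.
Carlos ∩ Wyatt: 10:00–10:45, 11:30–12:15, 13:30–13:45, 15:15–15:30, 15:45–16:30.
Carlos ∩ Wyatt ∩ Elena: 10:00–10:45, 11:30–12:15, 13:30–13:45, 15:15–15:30, 16:15–16:30.
Windows ≥ 45 min: 10:00–10:45, 11:30–12:15.
Latest start in the last window 11:30–12:15 is 12:15 − 45 min = 11:30.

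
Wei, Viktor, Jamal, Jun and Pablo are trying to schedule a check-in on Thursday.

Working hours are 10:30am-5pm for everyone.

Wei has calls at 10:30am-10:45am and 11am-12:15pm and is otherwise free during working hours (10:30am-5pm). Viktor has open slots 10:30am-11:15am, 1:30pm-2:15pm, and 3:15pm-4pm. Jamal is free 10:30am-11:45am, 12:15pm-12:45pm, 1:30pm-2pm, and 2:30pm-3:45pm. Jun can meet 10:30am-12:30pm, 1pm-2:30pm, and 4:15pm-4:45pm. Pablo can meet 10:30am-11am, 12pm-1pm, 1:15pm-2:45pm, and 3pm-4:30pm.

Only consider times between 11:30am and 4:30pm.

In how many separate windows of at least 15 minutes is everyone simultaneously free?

1

Wei free within 10:30–17:00: 10:45–11:00, 12:15–17:00.
Wei ∩ Viktor: 10:45–11:00, 13:30–14:15, 15:15–16:00.
Wei ∩ Viktor ∩ Jamal: 10:45–11:00, 13:30–14:00, 15:15–15:45.
Wei ∩ Viktor ∩ Jamal ∩ Jun: 10:45–11:00, 13:30–14:00.
Wei ∩ Viktor ∩ Jamal ∩ Jun ∩ Pablo: 10:45–11:00, 13:30–14:00.
Restricted to 11:30–16:30: 13:30–14:00.
Windows ≥ 15 min: 13:30–14:00.
That's 1 window.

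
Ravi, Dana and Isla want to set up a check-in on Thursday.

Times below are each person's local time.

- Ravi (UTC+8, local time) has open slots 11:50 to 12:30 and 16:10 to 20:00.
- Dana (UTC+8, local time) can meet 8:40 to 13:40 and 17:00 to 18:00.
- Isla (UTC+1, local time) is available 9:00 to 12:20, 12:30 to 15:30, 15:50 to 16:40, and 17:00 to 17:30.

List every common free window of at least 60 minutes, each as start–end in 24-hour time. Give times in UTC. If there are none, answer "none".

09:00–10:00

Ravi → UTC: 03:50–04:30, 08:10–12:00.
Dana → UTC: 00:40–05:40, 09:00–10:00.
Isla → UTC: 08:00–11:20, 11:30–14:30, 14:50–15:40, 16:00–16:30.
Ravi ∩ Dana: 03:50–04:30, 09:00–10:00.
Ravi ∩ Dana ∩ Isla: 09:00–10:00.
Windows ≥ 60 min: 09:00–10:00.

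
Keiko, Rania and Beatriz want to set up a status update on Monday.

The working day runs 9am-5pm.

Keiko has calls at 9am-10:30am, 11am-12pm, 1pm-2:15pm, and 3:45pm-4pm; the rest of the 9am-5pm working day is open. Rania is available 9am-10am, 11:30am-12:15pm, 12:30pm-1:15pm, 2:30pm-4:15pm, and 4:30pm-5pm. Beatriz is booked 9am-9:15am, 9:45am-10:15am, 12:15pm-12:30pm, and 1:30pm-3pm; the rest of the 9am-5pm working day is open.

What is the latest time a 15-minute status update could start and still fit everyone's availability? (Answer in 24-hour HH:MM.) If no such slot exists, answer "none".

16:45

Keiko free within 09:00–17:00: 10:30–11:00, 12:00–13:00, 14:15–15:45, 16:00–17:00.
Beatriz free within 09:00–17:00: 09:15–09:45, 10:15–12:15, 12:30–13:30, 15:00–17:00.
Keiko ∩ Rania: 12:00–12:15, 12:30–13:00, 14:30–15:45, 16:00–16:15, 16:30–17:00.
Keiko ∩ Rania ∩ Beatriz: 12:00–12:15, 12:30–13:00, 15:00–15:45, 16:00–16:15, 16:30–17:00.
Windows ≥ 15 min: 12:00–12:15, 12:30–13:00, 15:00–15:45, 16:00–16:15, 16:30–17:00.
Latest start in the last window 16:30–17:00 is 17:00 − 15 min = 16:45.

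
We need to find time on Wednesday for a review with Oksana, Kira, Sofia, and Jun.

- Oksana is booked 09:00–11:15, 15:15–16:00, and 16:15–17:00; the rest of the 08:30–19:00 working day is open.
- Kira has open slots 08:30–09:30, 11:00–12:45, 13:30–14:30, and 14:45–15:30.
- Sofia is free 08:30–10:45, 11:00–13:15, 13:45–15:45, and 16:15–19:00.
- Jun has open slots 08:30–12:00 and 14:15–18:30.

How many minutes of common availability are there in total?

Oksana free within 08:30–19:00: 08:30–09:00, 11:15–15:15, 16:00–16:15, 17:00–19:00.
Oksana ∩ Kira: 08:30–09:00, 11:15–12:45, 13:30–14:30, 14:45–15:15.
Oksana ∩ Kira ∩ Sofia: 08:30–09:00, 11:15–12:45, 13:45–14:30, 14:45–15:15.
Oksana ∩ Kira ∩ Sofia ∩ Jun: 08:30–09:00, 11:15–12:00, 14:15–14:30, 14:45–15:15.
Total common minutes: 30 + 45 + 15 + 30 = 120.

120 minutes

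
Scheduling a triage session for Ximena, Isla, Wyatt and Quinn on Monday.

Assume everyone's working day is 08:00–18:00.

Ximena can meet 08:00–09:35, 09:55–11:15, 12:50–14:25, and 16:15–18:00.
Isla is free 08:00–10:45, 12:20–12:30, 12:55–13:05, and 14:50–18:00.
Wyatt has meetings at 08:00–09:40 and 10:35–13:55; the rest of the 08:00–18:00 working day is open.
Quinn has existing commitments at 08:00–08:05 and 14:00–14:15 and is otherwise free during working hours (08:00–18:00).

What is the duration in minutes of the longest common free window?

105 minutes

Wyatt free within 08:00–18:00: 09:40–10:35, 13:55–18:00.
Quinn free within 08:00–18:00: 08:05–14:00, 14:15–18:00.
Ximena ∩ Isla: 08:00–09:35, 09:55–10:45, 12:55–13:05, 16:15–18:00.
Ximena ∩ Isla ∩ Wyatt: 09:55–10:35, 16:15–18:00.
Ximena ∩ Isla ∩ Wyatt ∩ Quinn: 09:55–10:35, 16:15–18:00.
Common window lengths: 40, 105 min; longest is 105.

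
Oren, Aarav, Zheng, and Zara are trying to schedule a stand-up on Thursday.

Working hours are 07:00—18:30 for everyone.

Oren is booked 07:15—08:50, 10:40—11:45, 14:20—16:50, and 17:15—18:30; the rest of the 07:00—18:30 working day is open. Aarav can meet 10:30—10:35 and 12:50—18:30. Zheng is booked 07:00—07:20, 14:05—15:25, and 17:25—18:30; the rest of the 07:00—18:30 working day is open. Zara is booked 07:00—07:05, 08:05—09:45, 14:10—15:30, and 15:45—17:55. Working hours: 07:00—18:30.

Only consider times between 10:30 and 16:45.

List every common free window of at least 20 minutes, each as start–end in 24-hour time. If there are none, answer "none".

12:50–14:05

Oren free within 07:00–18:30: 07:00–07:15, 08:50–10:40, 11:45–14:20, 16:50–17:15.
Zheng free within 07:00–18:30: 07:20–14:05, 15:25–17:25.
Zara free within 07:00–18:30: 07:05–08:05, 09:45–14:10, 15:30–15:45, 17:55–18:30.
Oren ∩ Aarav: 10:30–10:35, 12:50–14:20, 16:50–17:15.
Oren ∩ Aarav ∩ Zheng: 10:30–10:35, 12:50–14:05, 16:50–17:15.
Oren ∩ Aarav ∩ Zheng ∩ Zara: 10:30–10:35, 12:50–14:05.
Restricted to 10:30–16:45: 10:30–10:35, 12:50–14:05.
Windows ≥ 20 min: 12:50–14:05.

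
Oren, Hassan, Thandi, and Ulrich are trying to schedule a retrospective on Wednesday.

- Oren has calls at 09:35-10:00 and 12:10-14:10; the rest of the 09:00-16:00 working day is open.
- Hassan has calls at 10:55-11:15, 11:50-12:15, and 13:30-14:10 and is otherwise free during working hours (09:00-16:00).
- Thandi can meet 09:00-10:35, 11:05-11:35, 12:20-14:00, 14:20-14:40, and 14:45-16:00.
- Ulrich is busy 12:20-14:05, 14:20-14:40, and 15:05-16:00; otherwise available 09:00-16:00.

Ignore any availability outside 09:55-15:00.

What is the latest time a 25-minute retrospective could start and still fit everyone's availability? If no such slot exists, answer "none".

10:10

Oren free within 09:00–16:00: 09:00–09:35, 10:00–12:10, 14:10–16:00.
Hassan free within 09:00–16:00: 09:00–10:55, 11:15–11:50, 12:15–13:30, 14:10–16:00.
Ulrich free within 09:00–16:00: 09:00–12:20, 14:05–14:20, 14:40–15:05.
Oren ∩ Hassan: 09:00–09:35, 10:00–10:55, 11:15–11:50, 14:10–16:00.
Oren ∩ Hassan ∩ Thandi: 09:00–09:35, 10:00–10:35, 11:15–11:35, 14:20–14:40, 14:45–16:00.
Oren ∩ Hassan ∩ Thandi ∩ Ulrich: 09:00–09:35, 10:00–10:35, 11:15–11:35, 14:45–15:05.
Restricted to 09:55–15:00: 10:00–10:35, 11:15–11:35, 14:45–15:00.
Windows ≥ 25 min: 10:00–10:35.
Latest start in the last window 10:00–10:35 is 10:35 − 25 min = 10:10.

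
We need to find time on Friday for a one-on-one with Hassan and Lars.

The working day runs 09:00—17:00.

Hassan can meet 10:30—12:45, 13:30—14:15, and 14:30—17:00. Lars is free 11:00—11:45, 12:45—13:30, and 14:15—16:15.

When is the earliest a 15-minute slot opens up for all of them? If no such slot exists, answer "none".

11:00

Hassan ∩ Lars: 11:00–11:45, 14:30–16:15.
Windows ≥ 15 min: 11:00–11:45, 14:30–16:15.
Earliest such window starts at 11:00.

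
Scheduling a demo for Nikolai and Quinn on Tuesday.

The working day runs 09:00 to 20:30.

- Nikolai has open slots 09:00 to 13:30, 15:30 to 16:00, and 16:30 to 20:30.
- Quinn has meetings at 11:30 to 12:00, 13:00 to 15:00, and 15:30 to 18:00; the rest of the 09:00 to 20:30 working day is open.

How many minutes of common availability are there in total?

360 minutes

Quinn free within 09:00–20:30: 09:00–11:30, 12:00–13:00, 15:00–15:30, 18:00–20:30.
Nikolai ∩ Quinn: 09:00–11:30, 12:00–13:00, 18:00–20:30.
Total common minutes: 150 + 60 + 150 = 360.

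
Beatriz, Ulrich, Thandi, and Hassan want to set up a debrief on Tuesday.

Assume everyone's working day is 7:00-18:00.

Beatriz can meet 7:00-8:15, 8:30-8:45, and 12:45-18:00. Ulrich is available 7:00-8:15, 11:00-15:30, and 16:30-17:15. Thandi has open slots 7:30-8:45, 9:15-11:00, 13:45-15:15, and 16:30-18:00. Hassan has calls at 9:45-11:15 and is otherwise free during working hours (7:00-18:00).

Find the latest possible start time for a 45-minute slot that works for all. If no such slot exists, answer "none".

16:30

Hassan free within 07:00–18:00: 07:00–09:45, 11:15–18:00.
Beatriz ∩ Ulrich: 07:00–08:15, 12:45–15:30, 16:30–17:15.
Beatriz ∩ Ulrich ∩ Thandi: 07:30–08:15, 13:45–15:15, 16:30–17:15.
Beatriz ∩ Ulrich ∩ Thandi ∩ Hassan: 07:30–08:15, 13:45–15:15, 16:30–17:15.
Windows ≥ 45 min: 07:30–08:15, 13:45–15:15, 16:30–17:15.
Latest start in the last window 16:30–17:15 is 17:15 − 45 min = 16:30.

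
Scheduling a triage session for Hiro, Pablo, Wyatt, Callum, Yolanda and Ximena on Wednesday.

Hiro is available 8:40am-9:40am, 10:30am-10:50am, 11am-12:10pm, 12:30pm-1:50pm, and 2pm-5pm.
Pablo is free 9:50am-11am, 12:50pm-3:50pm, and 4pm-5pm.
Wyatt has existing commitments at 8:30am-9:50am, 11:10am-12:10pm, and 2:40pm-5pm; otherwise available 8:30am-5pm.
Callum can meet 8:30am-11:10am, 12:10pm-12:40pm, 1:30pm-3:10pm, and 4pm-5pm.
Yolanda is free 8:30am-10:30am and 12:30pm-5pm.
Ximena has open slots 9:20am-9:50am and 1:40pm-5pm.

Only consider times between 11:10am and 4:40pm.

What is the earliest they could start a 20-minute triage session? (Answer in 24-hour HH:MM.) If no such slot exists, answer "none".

Wyatt free within 08:30–17:00: 09:50–11:10, 12:10–14:40.
Hiro ∩ Pablo: 10:30–10:50, 12:50–13:50, 14:00–15:50, 16:00–17:00.
Hiro ∩ Pablo ∩ Wyatt: 10:30–10:50, 12:50–13:50, 14:00–14:40.
Hiro ∩ Pablo ∩ Wyatt ∩ Callum: 10:30–10:50, 13:30–13:50, 14:00–14:40.
Hiro ∩ Pablo ∩ Wyatt ∩ Callum ∩ Yolanda: 13:30–13:50, 14:00–14:40.
Hiro ∩ Pablo ∩ Wyatt ∩ Callum ∩ Yolanda ∩ Ximena: 13:40–13:50, 14:00–14:40.
Restricted to 11:10–16:40: 13:40–13:50, 14:00–14:40.
Windows ≥ 20 min: 14:00–14:40.
Earliest such window starts at 14:00.

14:00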